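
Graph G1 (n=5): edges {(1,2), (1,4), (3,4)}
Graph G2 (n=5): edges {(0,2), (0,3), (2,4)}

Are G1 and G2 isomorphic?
Yes, isomorphic

The graphs are isomorphic.
One valid mapping φ: V(G1) → V(G2): 0→1, 1→2, 2→4, 3→3, 4→0

Verify φ preserves adjacency — for each edge of G1, its image is an edge of G2:
  (1,2) → (φ(1),φ(2)) = (2,4) ∈ E(G2) ✓
  (1,4) → (φ(1),φ(4)) = (0,2) ∈ E(G2) ✓
  (3,4) → (φ(3),φ(4)) = (0,3) ∈ E(G2) ✓
All 3 edges of G1 map to edges of G2, and |E(G1)| = |E(G2)| = 3, so φ is a bijection on edges as well as vertices. Hence G1 ≅ G2.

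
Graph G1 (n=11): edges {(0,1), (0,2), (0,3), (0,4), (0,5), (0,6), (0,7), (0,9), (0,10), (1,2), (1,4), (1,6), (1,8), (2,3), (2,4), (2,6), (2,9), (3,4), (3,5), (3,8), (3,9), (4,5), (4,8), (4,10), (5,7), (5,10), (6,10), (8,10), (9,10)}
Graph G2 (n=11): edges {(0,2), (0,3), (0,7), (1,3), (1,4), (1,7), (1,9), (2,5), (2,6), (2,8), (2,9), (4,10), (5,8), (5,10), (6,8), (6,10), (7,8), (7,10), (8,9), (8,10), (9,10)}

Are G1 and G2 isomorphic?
No, not isomorphic

The graphs are NOT isomorphic.

Degrees in G1: deg(0)=9, deg(1)=5, deg(2)=6, deg(3)=6, deg(4)=7, deg(5)=5, deg(6)=4, deg(7)=2, deg(8)=4, deg(9)=4, deg(10)=6.
Sorted degree sequence of G1: [9, 7, 6, 6, 6, 5, 5, 4, 4, 4, 2].
Degrees in G2: deg(0)=3, deg(1)=4, deg(2)=5, deg(3)=2, deg(4)=2, deg(5)=3, deg(6)=3, deg(7)=4, deg(8)=6, deg(9)=4, deg(10)=6.
Sorted degree sequence of G2: [6, 6, 5, 4, 4, 4, 3, 3, 3, 2, 2].
The (sorted) degree sequence is an isomorphism invariant, so since G1 and G2 have different degree sequences they cannot be isomorphic.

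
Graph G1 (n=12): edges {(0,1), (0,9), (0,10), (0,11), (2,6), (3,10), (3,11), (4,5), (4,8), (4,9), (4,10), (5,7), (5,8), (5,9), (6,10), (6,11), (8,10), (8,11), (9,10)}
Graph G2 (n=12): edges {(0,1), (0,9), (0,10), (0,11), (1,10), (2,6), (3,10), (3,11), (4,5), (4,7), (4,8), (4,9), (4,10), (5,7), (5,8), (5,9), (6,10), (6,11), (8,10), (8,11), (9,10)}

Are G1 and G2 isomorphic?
No, not isomorphic

The graphs are NOT isomorphic.

Counting edges: G1 has 19 edge(s); G2 has 21 edge(s).
Edge count is an isomorphism invariant (a bijection on vertices induces a bijection on edges), so differing edge counts rule out isomorphism.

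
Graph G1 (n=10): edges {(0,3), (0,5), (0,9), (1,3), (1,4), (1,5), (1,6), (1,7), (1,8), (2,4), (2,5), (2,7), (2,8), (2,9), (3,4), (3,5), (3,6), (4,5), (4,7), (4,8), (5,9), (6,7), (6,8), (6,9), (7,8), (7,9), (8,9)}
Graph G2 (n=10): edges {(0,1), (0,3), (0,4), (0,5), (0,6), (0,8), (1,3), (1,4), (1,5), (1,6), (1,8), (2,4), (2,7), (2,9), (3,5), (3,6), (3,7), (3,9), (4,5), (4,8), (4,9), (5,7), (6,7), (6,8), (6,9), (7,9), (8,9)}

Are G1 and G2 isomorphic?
Yes, isomorphic

The graphs are isomorphic.
One valid mapping φ: V(G1) → V(G2): 0→2, 1→3, 2→8, 3→7, 4→6, 5→9, 6→5, 7→1, 8→0, 9→4

Verify φ preserves adjacency — for each edge of G1, its image is an edge of G2:
  (0,3) → (φ(0),φ(3)) = (2,7) ∈ E(G2) ✓
  (0,5) → (φ(0),φ(5)) = (2,9) ∈ E(G2) ✓
  (0,9) → (φ(0),φ(9)) = (2,4) ∈ E(G2) ✓
  (1,3) → (φ(1),φ(3)) = (3,7) ∈ E(G2) ✓
  (1,4) → (φ(1),φ(4)) = (3,6) ∈ E(G2) ✓
  (1,5) → (φ(1),φ(5)) = (3,9) ∈ E(G2) ✓
  (1,6) → (φ(1),φ(6)) = (3,5) ∈ E(G2) ✓
  (1,7) → (φ(1),φ(7)) = (1,3) ∈ E(G2) ✓
  (1,8) → (φ(1),φ(8)) = (0,3) ∈ E(G2) ✓
  (2,4) → (φ(2),φ(4)) = (6,8) ∈ E(G2) ✓
  (2,5) → (φ(2),φ(5)) = (8,9) ∈ E(G2) ✓
  (2,7) → (φ(2),φ(7)) = (1,8) ∈ E(G2) ✓
  (2,8) → (φ(2),φ(8)) = (0,8) ∈ E(G2) ✓
  (2,9) → (φ(2),φ(9)) = (4,8) ∈ E(G2) ✓
  (3,4) → (φ(3),φ(4)) = (6,7) ∈ E(G2) ✓
  (3,5) → (φ(3),φ(5)) = (7,9) ∈ E(G2) ✓
  (3,6) → (φ(3),φ(6)) = (5,7) ∈ E(G2) ✓
  (4,5) → (φ(4),φ(5)) = (6,9) ∈ E(G2) ✓
  (4,7) → (φ(4),φ(7)) = (1,6) ∈ E(G2) ✓
  (4,8) → (φ(4),φ(8)) = (0,6) ∈ E(G2) ✓
  (5,9) → (φ(5),φ(9)) = (4,9) ∈ E(G2) ✓
  (6,7) → (φ(6),φ(7)) = (1,5) ∈ E(G2) ✓
  (6,8) → (φ(6),φ(8)) = (0,5) ∈ E(G2) ✓
  (6,9) → (φ(6),φ(9)) = (4,5) ∈ E(G2) ✓
  (7,8) → (φ(7),φ(8)) = (0,1) ∈ E(G2) ✓
  (7,9) → (φ(7),φ(9)) = (1,4) ∈ E(G2) ✓
  (8,9) → (φ(8),φ(9)) = (0,4) ∈ E(G2) ✓
All 27 edges of G1 map to edges of G2, and |E(G1)| = |E(G2)| = 27, so φ is a bijection on edges as well as vertices. Hence G1 ≅ G2.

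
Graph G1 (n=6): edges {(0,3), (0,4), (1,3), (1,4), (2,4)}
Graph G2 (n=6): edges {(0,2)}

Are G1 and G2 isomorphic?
No, not isomorphic

The graphs are NOT isomorphic.

Connected components of G1: 2 component(s) with vertex sets [[5], [0, 1, 2, 3, 4]], sizes [1, 5].
Connected components of G2: 5 component(s) with vertex sets [[1], [3], [4], [5], [0, 2]], sizes [1, 1, 1, 1, 2].
The number of connected components (and the multiset of component sizes) is an isomorphism invariant — an isomorphism maps each component of G1 bijectively onto a component of G2. Since G1 has 2 component(s) and G2 has 5, they cannot be isomorphic.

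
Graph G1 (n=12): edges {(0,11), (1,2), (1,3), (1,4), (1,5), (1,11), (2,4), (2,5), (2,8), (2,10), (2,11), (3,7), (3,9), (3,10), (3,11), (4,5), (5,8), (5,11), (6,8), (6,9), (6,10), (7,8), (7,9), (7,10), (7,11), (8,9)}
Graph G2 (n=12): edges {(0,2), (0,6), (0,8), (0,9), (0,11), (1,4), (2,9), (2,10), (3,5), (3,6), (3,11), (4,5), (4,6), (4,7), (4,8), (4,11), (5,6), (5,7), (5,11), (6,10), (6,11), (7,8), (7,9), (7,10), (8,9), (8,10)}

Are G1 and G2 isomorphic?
Yes, isomorphic

The graphs are isomorphic.
One valid mapping φ: V(G1) → V(G2): 0→1, 1→5, 2→6, 3→7, 4→3, 5→11, 6→2, 7→8, 8→0, 9→9, 10→10, 11→4

Verify φ preserves adjacency — for each edge of G1, its image is an edge of G2:
  (0,11) → (φ(0),φ(11)) = (1,4) ∈ E(G2) ✓
  (1,2) → (φ(1),φ(2)) = (5,6) ∈ E(G2) ✓
  (1,3) → (φ(1),φ(3)) = (5,7) ∈ E(G2) ✓
  (1,4) → (φ(1),φ(4)) = (3,5) ∈ E(G2) ✓
  (1,5) → (φ(1),φ(5)) = (5,11) ∈ E(G2) ✓
  (1,11) → (φ(1),φ(11)) = (4,5) ∈ E(G2) ✓
  (2,4) → (φ(2),φ(4)) = (3,6) ∈ E(G2) ✓
  (2,5) → (φ(2),φ(5)) = (6,11) ∈ E(G2) ✓
  (2,8) → (φ(2),φ(8)) = (0,6) ∈ E(G2) ✓
  (2,10) → (φ(2),φ(10)) = (6,10) ∈ E(G2) ✓
  (2,11) → (φ(2),φ(11)) = (4,6) ∈ E(G2) ✓
  (3,7) → (φ(3),φ(7)) = (7,8) ∈ E(G2) ✓
  (3,9) → (φ(3),φ(9)) = (7,9) ∈ E(G2) ✓
  (3,10) → (φ(3),φ(10)) = (7,10) ∈ E(G2) ✓
  (3,11) → (φ(3),φ(11)) = (4,7) ∈ E(G2) ✓
  (4,5) → (φ(4),φ(5)) = (3,11) ∈ E(G2) ✓
  (5,8) → (φ(5),φ(8)) = (0,11) ∈ E(G2) ✓
  (5,11) → (φ(5),φ(11)) = (4,11) ∈ E(G2) ✓
  (6,8) → (φ(6),φ(8)) = (0,2) ∈ E(G2) ✓
  (6,9) → (φ(6),φ(9)) = (2,9) ∈ E(G2) ✓
  (6,10) → (φ(6),φ(10)) = (2,10) ∈ E(G2) ✓
  (7,8) → (φ(7),φ(8)) = (0,8) ∈ E(G2) ✓
  (7,9) → (φ(7),φ(9)) = (8,9) ∈ E(G2) ✓
  (7,10) → (φ(7),φ(10)) = (8,10) ∈ E(G2) ✓
  (7,11) → (φ(7),φ(11)) = (4,8) ∈ E(G2) ✓
  (8,9) → (φ(8),φ(9)) = (0,9) ∈ E(G2) ✓
All 26 edges of G1 map to edges of G2, and |E(G1)| = |E(G2)| = 26, so φ is a bijection on edges as well as vertices. Hence G1 ≅ G2.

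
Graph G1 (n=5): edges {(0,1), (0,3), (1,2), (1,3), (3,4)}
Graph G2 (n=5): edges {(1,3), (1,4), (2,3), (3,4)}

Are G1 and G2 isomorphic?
No, not isomorphic

The graphs are NOT isomorphic.

Connected components of G1: 1 component(s) with vertex sets [[0, 1, 2, 3, 4]], sizes [5].
Connected components of G2: 2 component(s) with vertex sets [[0], [1, 2, 3, 4]], sizes [1, 4].
The number of connected components (and the multiset of component sizes) is an isomorphism invariant — an isomorphism maps each component of G1 bijectively onto a component of G2. Since G1 has 1 component(s) and G2 has 2, they cannot be isomorphic.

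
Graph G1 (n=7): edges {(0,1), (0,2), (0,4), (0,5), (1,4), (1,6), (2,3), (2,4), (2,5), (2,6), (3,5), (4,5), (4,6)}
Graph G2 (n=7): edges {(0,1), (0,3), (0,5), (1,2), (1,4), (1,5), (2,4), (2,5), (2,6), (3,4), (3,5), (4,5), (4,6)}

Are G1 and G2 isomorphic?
Yes, isomorphic

The graphs are isomorphic.
One valid mapping φ: V(G1) → V(G2): 0→1, 1→0, 2→4, 3→6, 4→5, 5→2, 6→3

Verify φ preserves adjacency — for each edge of G1, its image is an edge of G2:
  (0,1) → (φ(0),φ(1)) = (0,1) ∈ E(G2) ✓
  (0,2) → (φ(0),φ(2)) = (1,4) ∈ E(G2) ✓
  (0,4) → (φ(0),φ(4)) = (1,5) ∈ E(G2) ✓
  (0,5) → (φ(0),φ(5)) = (1,2) ∈ E(G2) ✓
  (1,4) → (φ(1),φ(4)) = (0,5) ∈ E(G2) ✓
  (1,6) → (φ(1),φ(6)) = (0,3) ∈ E(G2) ✓
  (2,3) → (φ(2),φ(3)) = (4,6) ∈ E(G2) ✓
  (2,4) → (φ(2),φ(4)) = (4,5) ∈ E(G2) ✓
  (2,5) → (φ(2),φ(5)) = (2,4) ∈ E(G2) ✓
  (2,6) → (φ(2),φ(6)) = (3,4) ∈ E(G2) ✓
  (3,5) → (φ(3),φ(5)) = (2,6) ∈ E(G2) ✓
  (4,5) → (φ(4),φ(5)) = (2,5) ∈ E(G2) ✓
  (4,6) → (φ(4),φ(6)) = (3,5) ∈ E(G2) ✓
All 13 edges of G1 map to edges of G2, and |E(G1)| = |E(G2)| = 13, so φ is a bijection on edges as well as vertices. Hence G1 ≅ G2.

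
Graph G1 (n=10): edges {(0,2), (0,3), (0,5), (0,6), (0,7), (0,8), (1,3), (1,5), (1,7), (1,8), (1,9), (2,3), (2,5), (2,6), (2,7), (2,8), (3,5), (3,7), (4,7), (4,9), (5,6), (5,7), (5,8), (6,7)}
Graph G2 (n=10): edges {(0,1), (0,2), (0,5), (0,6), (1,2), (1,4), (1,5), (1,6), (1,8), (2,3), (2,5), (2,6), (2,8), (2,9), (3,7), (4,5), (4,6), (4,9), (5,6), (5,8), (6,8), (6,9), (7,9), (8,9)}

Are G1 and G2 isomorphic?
Yes, isomorphic

The graphs are isomorphic.
One valid mapping φ: V(G1) → V(G2): 0→5, 1→9, 2→1, 3→8, 4→3, 5→6, 6→0, 7→2, 8→4, 9→7

Verify φ preserves adjacency — for each edge of G1, its image is an edge of G2:
  (0,2) → (φ(0),φ(2)) = (1,5) ∈ E(G2) ✓
  (0,3) → (φ(0),φ(3)) = (5,8) ∈ E(G2) ✓
  (0,5) → (φ(0),φ(5)) = (5,6) ∈ E(G2) ✓
  (0,6) → (φ(0),φ(6)) = (0,5) ∈ E(G2) ✓
  (0,7) → (φ(0),φ(7)) = (2,5) ∈ E(G2) ✓
  (0,8) → (φ(0),φ(8)) = (4,5) ∈ E(G2) ✓
  (1,3) → (φ(1),φ(3)) = (8,9) ∈ E(G2) ✓
  (1,5) → (φ(1),φ(5)) = (6,9) ∈ E(G2) ✓
  (1,7) → (φ(1),φ(7)) = (2,9) ∈ E(G2) ✓
  (1,8) → (φ(1),φ(8)) = (4,9) ∈ E(G2) ✓
  (1,9) → (φ(1),φ(9)) = (7,9) ∈ E(G2) ✓
  (2,3) → (φ(2),φ(3)) = (1,8) ∈ E(G2) ✓
  (2,5) → (φ(2),φ(5)) = (1,6) ∈ E(G2) ✓
  (2,6) → (φ(2),φ(6)) = (0,1) ∈ E(G2) ✓
  (2,7) → (φ(2),φ(7)) = (1,2) ∈ E(G2) ✓
  (2,8) → (φ(2),φ(8)) = (1,4) ∈ E(G2) ✓
  (3,5) → (φ(3),φ(5)) = (6,8) ∈ E(G2) ✓
  (3,7) → (φ(3),φ(7)) = (2,8) ∈ E(G2) ✓
  (4,7) → (φ(4),φ(7)) = (2,3) ∈ E(G2) ✓
  (4,9) → (φ(4),φ(9)) = (3,7) ∈ E(G2) ✓
  (5,6) → (φ(5),φ(6)) = (0,6) ∈ E(G2) ✓
  (5,7) → (φ(5),φ(7)) = (2,6) ∈ E(G2) ✓
  (5,8) → (φ(5),φ(8)) = (4,6) ∈ E(G2) ✓
  (6,7) → (φ(6),φ(7)) = (0,2) ∈ E(G2) ✓
All 24 edges of G1 map to edges of G2, and |E(G1)| = |E(G2)| = 24, so φ is a bijection on edges as well as vertices. Hence G1 ≅ G2.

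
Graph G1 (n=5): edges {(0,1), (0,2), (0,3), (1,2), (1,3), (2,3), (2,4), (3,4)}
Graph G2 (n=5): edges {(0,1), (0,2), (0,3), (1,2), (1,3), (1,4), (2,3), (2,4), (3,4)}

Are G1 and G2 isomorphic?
No, not isomorphic

The graphs are NOT isomorphic.

Counting edges: G1 has 8 edge(s); G2 has 9 edge(s).
Edge count is an isomorphism invariant (a bijection on vertices induces a bijection on edges), so differing edge counts rule out isomorphism.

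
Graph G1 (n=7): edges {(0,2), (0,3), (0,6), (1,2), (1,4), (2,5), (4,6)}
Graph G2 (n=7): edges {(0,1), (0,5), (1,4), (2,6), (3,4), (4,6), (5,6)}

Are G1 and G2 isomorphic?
Yes, isomorphic

The graphs are isomorphic.
One valid mapping φ: V(G1) → V(G2): 0→4, 1→5, 2→6, 3→3, 4→0, 5→2, 6→1

Verify φ preserves adjacency — for each edge of G1, its image is an edge of G2:
  (0,2) → (φ(0),φ(2)) = (4,6) ∈ E(G2) ✓
  (0,3) → (φ(0),φ(3)) = (3,4) ∈ E(G2) ✓
  (0,6) → (φ(0),φ(6)) = (1,4) ∈ E(G2) ✓
  (1,2) → (φ(1),φ(2)) = (5,6) ∈ E(G2) ✓
  (1,4) → (φ(1),φ(4)) = (0,5) ∈ E(G2) ✓
  (2,5) → (φ(2),φ(5)) = (2,6) ∈ E(G2) ✓
  (4,6) → (φ(4),φ(6)) = (0,1) ∈ E(G2) ✓
All 7 edges of G1 map to edges of G2, and |E(G1)| = |E(G2)| = 7, so φ is a bijection on edges as well as vertices. Hence G1 ≅ G2.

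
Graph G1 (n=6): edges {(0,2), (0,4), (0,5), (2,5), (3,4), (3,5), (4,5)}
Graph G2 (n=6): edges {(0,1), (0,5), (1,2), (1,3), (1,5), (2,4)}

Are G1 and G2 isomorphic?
No, not isomorphic

The graphs are NOT isomorphic.

Counting triangles (3-cliques): G1 has 3, G2 has 1.
Triangle count is an isomorphism invariant, so differing triangle counts rule out isomorphism.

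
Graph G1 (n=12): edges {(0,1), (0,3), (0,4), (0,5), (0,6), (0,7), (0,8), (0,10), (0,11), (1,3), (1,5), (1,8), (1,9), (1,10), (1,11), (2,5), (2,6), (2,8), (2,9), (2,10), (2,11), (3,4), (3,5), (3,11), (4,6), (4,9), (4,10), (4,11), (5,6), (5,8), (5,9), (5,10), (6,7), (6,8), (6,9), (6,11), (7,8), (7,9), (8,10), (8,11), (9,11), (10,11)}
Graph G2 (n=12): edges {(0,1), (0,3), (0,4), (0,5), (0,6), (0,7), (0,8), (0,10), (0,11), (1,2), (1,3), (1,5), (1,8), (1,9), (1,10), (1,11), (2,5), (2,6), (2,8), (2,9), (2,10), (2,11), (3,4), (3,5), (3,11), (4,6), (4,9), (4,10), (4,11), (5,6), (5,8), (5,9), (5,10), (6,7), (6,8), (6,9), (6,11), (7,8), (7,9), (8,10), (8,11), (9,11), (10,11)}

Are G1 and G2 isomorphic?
No, not isomorphic

The graphs are NOT isomorphic.

Counting edges: G1 has 42 edge(s); G2 has 43 edge(s).
Edge count is an isomorphism invariant (a bijection on vertices induces a bijection on edges), so differing edge counts rule out isomorphism.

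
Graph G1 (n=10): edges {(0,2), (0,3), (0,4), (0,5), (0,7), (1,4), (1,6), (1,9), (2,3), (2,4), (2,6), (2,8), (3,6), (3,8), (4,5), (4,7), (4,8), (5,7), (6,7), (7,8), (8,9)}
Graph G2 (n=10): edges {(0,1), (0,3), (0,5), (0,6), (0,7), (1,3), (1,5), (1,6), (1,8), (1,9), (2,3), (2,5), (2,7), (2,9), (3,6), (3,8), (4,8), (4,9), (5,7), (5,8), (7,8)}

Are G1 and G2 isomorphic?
Yes, isomorphic

The graphs are isomorphic.
One valid mapping φ: V(G1) → V(G2): 0→0, 1→9, 2→5, 3→7, 4→1, 5→6, 6→2, 7→3, 8→8, 9→4

Verify φ preserves adjacency — for each edge of G1, its image is an edge of G2:
  (0,2) → (φ(0),φ(2)) = (0,5) ∈ E(G2) ✓
  (0,3) → (φ(0),φ(3)) = (0,7) ∈ E(G2) ✓
  (0,4) → (φ(0),φ(4)) = (0,1) ∈ E(G2) ✓
  (0,5) → (φ(0),φ(5)) = (0,6) ∈ E(G2) ✓
  (0,7) → (φ(0),φ(7)) = (0,3) ∈ E(G2) ✓
  (1,4) → (φ(1),φ(4)) = (1,9) ∈ E(G2) ✓
  (1,6) → (φ(1),φ(6)) = (2,9) ∈ E(G2) ✓
  (1,9) → (φ(1),φ(9)) = (4,9) ∈ E(G2) ✓
  (2,3) → (φ(2),φ(3)) = (5,7) ∈ E(G2) ✓
  (2,4) → (φ(2),φ(4)) = (1,5) ∈ E(G2) ✓
  (2,6) → (φ(2),φ(6)) = (2,5) ∈ E(G2) ✓
  (2,8) → (φ(2),φ(8)) = (5,8) ∈ E(G2) ✓
  (3,6) → (φ(3),φ(6)) = (2,7) ∈ E(G2) ✓
  (3,8) → (φ(3),φ(8)) = (7,8) ∈ E(G2) ✓
  (4,5) → (φ(4),φ(5)) = (1,6) ∈ E(G2) ✓
  (4,7) → (φ(4),φ(7)) = (1,3) ∈ E(G2) ✓
  (4,8) → (φ(4),φ(8)) = (1,8) ∈ E(G2) ✓
  (5,7) → (φ(5),φ(7)) = (3,6) ∈ E(G2) ✓
  (6,7) → (φ(6),φ(7)) = (2,3) ∈ E(G2) ✓
  (7,8) → (φ(7),φ(8)) = (3,8) ∈ E(G2) ✓
  (8,9) → (φ(8),φ(9)) = (4,8) ∈ E(G2) ✓
All 21 edges of G1 map to edges of G2, and |E(G1)| = |E(G2)| = 21, so φ is a bijection on edges as well as vertices. Hence G1 ≅ G2.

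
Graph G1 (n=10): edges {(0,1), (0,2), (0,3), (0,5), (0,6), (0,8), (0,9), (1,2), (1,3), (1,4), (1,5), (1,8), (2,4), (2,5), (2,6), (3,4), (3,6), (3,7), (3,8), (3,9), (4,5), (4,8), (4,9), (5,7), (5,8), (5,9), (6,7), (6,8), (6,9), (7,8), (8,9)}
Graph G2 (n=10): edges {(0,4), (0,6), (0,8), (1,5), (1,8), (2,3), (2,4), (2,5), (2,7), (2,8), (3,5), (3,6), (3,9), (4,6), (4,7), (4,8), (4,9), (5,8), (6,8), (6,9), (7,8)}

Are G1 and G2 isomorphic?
No, not isomorphic

The graphs are NOT isomorphic.

Counting triangles (3-cliques): G1 has 36, G2 has 13.
Triangle count is an isomorphism invariant, so differing triangle counts rule out isomorphism.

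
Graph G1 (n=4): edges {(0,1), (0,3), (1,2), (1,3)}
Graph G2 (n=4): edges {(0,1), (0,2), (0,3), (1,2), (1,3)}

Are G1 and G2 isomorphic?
No, not isomorphic

The graphs are NOT isomorphic.

Counting edges: G1 has 4 edge(s); G2 has 5 edge(s).
Edge count is an isomorphism invariant (a bijection on vertices induces a bijection on edges), so differing edge counts rule out isomorphism.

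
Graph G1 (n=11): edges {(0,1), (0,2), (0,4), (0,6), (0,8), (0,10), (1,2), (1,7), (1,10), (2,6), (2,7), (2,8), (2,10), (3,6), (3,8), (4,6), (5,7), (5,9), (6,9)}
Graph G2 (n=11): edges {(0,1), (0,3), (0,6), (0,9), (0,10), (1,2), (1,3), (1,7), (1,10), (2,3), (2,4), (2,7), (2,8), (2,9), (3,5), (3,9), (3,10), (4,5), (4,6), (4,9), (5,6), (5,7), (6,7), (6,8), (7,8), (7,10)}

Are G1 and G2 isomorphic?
No, not isomorphic

The graphs are NOT isomorphic.

Degrees in G1: deg(0)=6, deg(1)=4, deg(2)=6, deg(3)=2, deg(4)=2, deg(5)=2, deg(6)=5, deg(7)=3, deg(8)=3, deg(9)=2, deg(10)=3.
Sorted degree sequence of G1: [6, 6, 5, 4, 3, 3, 3, 2, 2, 2, 2].
Degrees in G2: deg(0)=5, deg(1)=5, deg(2)=6, deg(3)=6, deg(4)=4, deg(5)=4, deg(6)=5, deg(7)=6, deg(8)=3, deg(9)=4, deg(10)=4.
Sorted degree sequence of G2: [6, 6, 6, 5, 5, 5, 4, 4, 4, 4, 3].
The (sorted) degree sequence is an isomorphism invariant, so since G1 and G2 have different degree sequences they cannot be isomorphic.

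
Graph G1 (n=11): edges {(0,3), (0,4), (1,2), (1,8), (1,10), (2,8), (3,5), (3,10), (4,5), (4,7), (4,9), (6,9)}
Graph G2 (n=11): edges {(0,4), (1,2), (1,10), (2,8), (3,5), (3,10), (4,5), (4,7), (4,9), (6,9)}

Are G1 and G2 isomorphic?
No, not isomorphic

The graphs are NOT isomorphic.

Counting edges: G1 has 12 edge(s); G2 has 10 edge(s).
Edge count is an isomorphism invariant (a bijection on vertices induces a bijection on edges), so differing edge counts rule out isomorphism.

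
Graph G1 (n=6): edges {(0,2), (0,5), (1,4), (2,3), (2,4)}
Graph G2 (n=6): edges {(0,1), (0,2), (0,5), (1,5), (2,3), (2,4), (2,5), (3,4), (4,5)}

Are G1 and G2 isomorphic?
No, not isomorphic

The graphs are NOT isomorphic.

Degrees in G1: deg(0)=2, deg(1)=1, deg(2)=3, deg(3)=1, deg(4)=2, deg(5)=1.
Sorted degree sequence of G1: [3, 2, 2, 1, 1, 1].
Degrees in G2: deg(0)=3, deg(1)=2, deg(2)=4, deg(3)=2, deg(4)=3, deg(5)=4.
Sorted degree sequence of G2: [4, 4, 3, 3, 2, 2].
The (sorted) degree sequence is an isomorphism invariant, so since G1 and G2 have different degree sequences they cannot be isomorphic.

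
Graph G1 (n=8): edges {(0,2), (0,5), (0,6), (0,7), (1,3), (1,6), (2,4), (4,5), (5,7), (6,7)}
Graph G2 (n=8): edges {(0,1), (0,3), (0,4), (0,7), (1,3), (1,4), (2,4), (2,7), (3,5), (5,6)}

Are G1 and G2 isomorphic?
Yes, isomorphic

The graphs are isomorphic.
One valid mapping φ: V(G1) → V(G2): 0→0, 1→5, 2→7, 3→6, 4→2, 5→4, 6→3, 7→1

Verify φ preserves adjacency — for each edge of G1, its image is an edge of G2:
  (0,2) → (φ(0),φ(2)) = (0,7) ∈ E(G2) ✓
  (0,5) → (φ(0),φ(5)) = (0,4) ∈ E(G2) ✓
  (0,6) → (φ(0),φ(6)) = (0,3) ∈ E(G2) ✓
  (0,7) → (φ(0),φ(7)) = (0,1) ∈ E(G2) ✓
  (1,3) → (φ(1),φ(3)) = (5,6) ∈ E(G2) ✓
  (1,6) → (φ(1),φ(6)) = (3,5) ∈ E(G2) ✓
  (2,4) → (φ(2),φ(4)) = (2,7) ∈ E(G2) ✓
  (4,5) → (φ(4),φ(5)) = (2,4) ∈ E(G2) ✓
  (5,7) → (φ(5),φ(7)) = (1,4) ∈ E(G2) ✓
  (6,7) → (φ(6),φ(7)) = (1,3) ∈ E(G2) ✓
All 10 edges of G1 map to edges of G2, and |E(G1)| = |E(G2)| = 10, so φ is a bijection on edges as well as vertices. Hence G1 ≅ G2.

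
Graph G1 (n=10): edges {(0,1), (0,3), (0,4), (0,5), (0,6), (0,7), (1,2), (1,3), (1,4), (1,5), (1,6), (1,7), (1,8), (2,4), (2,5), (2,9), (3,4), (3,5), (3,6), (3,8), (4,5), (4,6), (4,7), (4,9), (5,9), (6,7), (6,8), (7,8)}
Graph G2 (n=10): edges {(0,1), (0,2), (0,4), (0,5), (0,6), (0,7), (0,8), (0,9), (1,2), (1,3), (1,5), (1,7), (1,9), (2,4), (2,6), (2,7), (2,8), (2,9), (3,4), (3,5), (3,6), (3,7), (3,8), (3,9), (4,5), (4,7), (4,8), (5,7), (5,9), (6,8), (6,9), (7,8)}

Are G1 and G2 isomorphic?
No, not isomorphic

The graphs are NOT isomorphic.

Degrees in G1: deg(0)=6, deg(1)=8, deg(2)=4, deg(3)=6, deg(4)=8, deg(5)=6, deg(6)=6, deg(7)=5, deg(8)=4, deg(9)=3.
Sorted degree sequence of G1: [8, 8, 6, 6, 6, 6, 5, 4, 4, 3].
Degrees in G2: deg(0)=8, deg(1)=6, deg(2)=7, deg(3)=7, deg(4)=6, deg(5)=6, deg(6)=5, deg(7)=7, deg(8)=6, deg(9)=6.
Sorted degree sequence of G2: [8, 7, 7, 7, 6, 6, 6, 6, 6, 5].
The (sorted) degree sequence is an isomorphism invariant, so since G1 and G2 have different degree sequences they cannot be isomorphic.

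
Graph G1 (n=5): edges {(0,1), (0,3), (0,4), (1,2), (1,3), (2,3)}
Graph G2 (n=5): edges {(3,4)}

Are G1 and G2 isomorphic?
No, not isomorphic

The graphs are NOT isomorphic.

Connected components of G1: 1 component(s) with vertex sets [[0, 1, 2, 3, 4]], sizes [5].
Connected components of G2: 4 component(s) with vertex sets [[0], [1], [2], [3, 4]], sizes [1, 1, 1, 2].
The number of connected components (and the multiset of component sizes) is an isomorphism invariant — an isomorphism maps each component of G1 bijectively onto a component of G2. Since G1 has 1 component(s) and G2 has 4, they cannot be isomorphic.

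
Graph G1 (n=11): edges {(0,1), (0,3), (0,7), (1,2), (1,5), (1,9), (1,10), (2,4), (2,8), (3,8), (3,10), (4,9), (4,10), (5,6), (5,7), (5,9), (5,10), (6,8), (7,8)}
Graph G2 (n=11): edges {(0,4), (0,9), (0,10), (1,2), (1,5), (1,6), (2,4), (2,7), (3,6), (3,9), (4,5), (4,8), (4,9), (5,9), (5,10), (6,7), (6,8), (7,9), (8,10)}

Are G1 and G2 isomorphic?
Yes, isomorphic

The graphs are isomorphic.
One valid mapping φ: V(G1) → V(G2): 0→2, 1→4, 2→8, 3→1, 4→10, 5→9, 6→3, 7→7, 8→6, 9→0, 10→5

Verify φ preserves adjacency — for each edge of G1, its image is an edge of G2:
  (0,1) → (φ(0),φ(1)) = (2,4) ∈ E(G2) ✓
  (0,3) → (φ(0),φ(3)) = (1,2) ∈ E(G2) ✓
  (0,7) → (φ(0),φ(7)) = (2,7) ∈ E(G2) ✓
  (1,2) → (φ(1),φ(2)) = (4,8) ∈ E(G2) ✓
  (1,5) → (φ(1),φ(5)) = (4,9) ∈ E(G2) ✓
  (1,9) → (φ(1),φ(9)) = (0,4) ∈ E(G2) ✓
  (1,10) → (φ(1),φ(10)) = (4,5) ∈ E(G2) ✓
  (2,4) → (φ(2),φ(4)) = (8,10) ∈ E(G2) ✓
  (2,8) → (φ(2),φ(8)) = (6,8) ∈ E(G2) ✓
  (3,8) → (φ(3),φ(8)) = (1,6) ∈ E(G2) ✓
  (3,10) → (φ(3),φ(10)) = (1,5) ∈ E(G2) ✓
  (4,9) → (φ(4),φ(9)) = (0,10) ∈ E(G2) ✓
  (4,10) → (φ(4),φ(10)) = (5,10) ∈ E(G2) ✓
  (5,6) → (φ(5),φ(6)) = (3,9) ∈ E(G2) ✓
  (5,7) → (φ(5),φ(7)) = (7,9) ∈ E(G2) ✓
  (5,9) → (φ(5),φ(9)) = (0,9) ∈ E(G2) ✓
  (5,10) → (φ(5),φ(10)) = (5,9) ∈ E(G2) ✓
  (6,8) → (φ(6),φ(8)) = (3,6) ∈ E(G2) ✓
  (7,8) → (φ(7),φ(8)) = (6,7) ∈ E(G2) ✓
All 19 edges of G1 map to edges of G2, and |E(G1)| = |E(G2)| = 19, so φ is a bijection on edges as well as vertices. Hence G1 ≅ G2.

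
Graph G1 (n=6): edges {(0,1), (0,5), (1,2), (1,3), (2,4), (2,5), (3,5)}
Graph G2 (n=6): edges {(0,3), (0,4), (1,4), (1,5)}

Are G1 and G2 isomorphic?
No, not isomorphic

The graphs are NOT isomorphic.

Connected components of G1: 1 component(s) with vertex sets [[0, 1, 2, 3, 4, 5]], sizes [6].
Connected components of G2: 2 component(s) with vertex sets [[2], [0, 1, 3, 4, 5]], sizes [1, 5].
The number of connected components (and the multiset of component sizes) is an isomorphism invariant — an isomorphism maps each component of G1 bijectively onto a component of G2. Since G1 has 1 component(s) and G2 has 2, they cannot be isomorphic.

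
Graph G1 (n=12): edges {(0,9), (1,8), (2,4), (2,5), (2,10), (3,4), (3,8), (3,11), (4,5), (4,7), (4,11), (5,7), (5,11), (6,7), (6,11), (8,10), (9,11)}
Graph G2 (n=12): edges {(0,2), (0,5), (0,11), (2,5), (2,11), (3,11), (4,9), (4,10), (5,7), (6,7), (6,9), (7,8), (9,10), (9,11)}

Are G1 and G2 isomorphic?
No, not isomorphic

The graphs are NOT isomorphic.

Connected components of G1: 1 component(s) with vertex sets [[0, 1, 2, 3, 4, 5, 6, 7, 8, 9, 10, 11]], sizes [12].
Connected components of G2: 2 component(s) with vertex sets [[1], [0, 2, 3, 4, 5, 6, 7, 8, 9, 10, 11]], sizes [1, 11].
The number of connected components (and the multiset of component sizes) is an isomorphism invariant — an isomorphism maps each component of G1 bijectively onto a component of G2. Since G1 has 1 component(s) and G2 has 2, they cannot be isomorphic.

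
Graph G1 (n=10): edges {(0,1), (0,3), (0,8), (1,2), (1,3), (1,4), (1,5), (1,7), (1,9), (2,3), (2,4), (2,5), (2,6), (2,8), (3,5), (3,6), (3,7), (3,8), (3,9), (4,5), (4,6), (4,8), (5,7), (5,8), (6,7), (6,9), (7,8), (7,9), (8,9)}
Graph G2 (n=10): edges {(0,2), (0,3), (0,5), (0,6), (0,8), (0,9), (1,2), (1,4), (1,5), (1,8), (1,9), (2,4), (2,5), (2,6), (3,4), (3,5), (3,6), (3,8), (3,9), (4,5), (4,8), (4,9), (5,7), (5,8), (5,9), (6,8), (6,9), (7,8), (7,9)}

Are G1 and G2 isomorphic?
Yes, isomorphic

The graphs are isomorphic.
One valid mapping φ: V(G1) → V(G2): 0→7, 1→8, 2→0, 3→5, 4→6, 5→3, 6→2, 7→4, 8→9, 9→1

Verify φ preserves adjacency — for each edge of G1, its image is an edge of G2:
  (0,1) → (φ(0),φ(1)) = (7,8) ∈ E(G2) ✓
  (0,3) → (φ(0),φ(3)) = (5,7) ∈ E(G2) ✓
  (0,8) → (φ(0),φ(8)) = (7,9) ∈ E(G2) ✓
  (1,2) → (φ(1),φ(2)) = (0,8) ∈ E(G2) ✓
  (1,3) → (φ(1),φ(3)) = (5,8) ∈ E(G2) ✓
  (1,4) → (φ(1),φ(4)) = (6,8) ∈ E(G2) ✓
  (1,5) → (φ(1),φ(5)) = (3,8) ∈ E(G2) ✓
  (1,7) → (φ(1),φ(7)) = (4,8) ∈ E(G2) ✓
  (1,9) → (φ(1),φ(9)) = (1,8) ∈ E(G2) ✓
  (2,3) → (φ(2),φ(3)) = (0,5) ∈ E(G2) ✓
  (2,4) → (φ(2),φ(4)) = (0,6) ∈ E(G2) ✓
  (2,5) → (φ(2),φ(5)) = (0,3) ∈ E(G2) ✓
  (2,6) → (φ(2),φ(6)) = (0,2) ∈ E(G2) ✓
  (2,8) → (φ(2),φ(8)) = (0,9) ∈ E(G2) ✓
  (3,5) → (φ(3),φ(5)) = (3,5) ∈ E(G2) ✓
  (3,6) → (φ(3),φ(6)) = (2,5) ∈ E(G2) ✓
  (3,7) → (φ(3),φ(7)) = (4,5) ∈ E(G2) ✓
  (3,8) → (φ(3),φ(8)) = (5,9) ∈ E(G2) ✓
  (3,9) → (φ(3),φ(9)) = (1,5) ∈ E(G2) ✓
  (4,5) → (φ(4),φ(5)) = (3,6) ∈ E(G2) ✓
  (4,6) → (φ(4),φ(6)) = (2,6) ∈ E(G2) ✓
  (4,8) → (φ(4),φ(8)) = (6,9) ∈ E(G2) ✓
  (5,7) → (φ(5),φ(7)) = (3,4) ∈ E(G2) ✓
  (5,8) → (φ(5),φ(8)) = (3,9) ∈ E(G2) ✓
  (6,7) → (φ(6),φ(7)) = (2,4) ∈ E(G2) ✓
  (6,9) → (φ(6),φ(9)) = (1,2) ∈ E(G2) ✓
  (7,8) → (φ(7),φ(8)) = (4,9) ∈ E(G2) ✓
  (7,9) → (φ(7),φ(9)) = (1,4) ∈ E(G2) ✓
  (8,9) → (φ(8),φ(9)) = (1,9) ∈ E(G2) ✓
All 29 edges of G1 map to edges of G2, and |E(G1)| = |E(G2)| = 29, so φ is a bijection on edges as well as vertices. Hence G1 ≅ G2.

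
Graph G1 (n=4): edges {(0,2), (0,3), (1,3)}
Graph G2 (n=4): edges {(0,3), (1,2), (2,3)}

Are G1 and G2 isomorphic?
Yes, isomorphic

The graphs are isomorphic.
One valid mapping φ: V(G1) → V(G2): 0→2, 1→0, 2→1, 3→3

Verify φ preserves adjacency — for each edge of G1, its image is an edge of G2:
  (0,2) → (φ(0),φ(2)) = (1,2) ∈ E(G2) ✓
  (0,3) → (φ(0),φ(3)) = (2,3) ∈ E(G2) ✓
  (1,3) → (φ(1),φ(3)) = (0,3) ∈ E(G2) ✓
All 3 edges of G1 map to edges of G2, and |E(G1)| = |E(G2)| = 3, so φ is a bijection on edges as well as vertices. Hence G1 ≅ G2.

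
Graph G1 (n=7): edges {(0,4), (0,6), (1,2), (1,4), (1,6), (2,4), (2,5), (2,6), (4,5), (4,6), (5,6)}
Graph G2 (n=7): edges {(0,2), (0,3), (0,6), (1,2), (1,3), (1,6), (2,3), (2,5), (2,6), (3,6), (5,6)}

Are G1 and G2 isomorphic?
Yes, isomorphic

The graphs are isomorphic.
One valid mapping φ: V(G1) → V(G2): 0→5, 1→1, 2→3, 3→4, 4→2, 5→0, 6→6

Verify φ preserves adjacency — for each edge of G1, its image is an edge of G2:
  (0,4) → (φ(0),φ(4)) = (2,5) ∈ E(G2) ✓
  (0,6) → (φ(0),φ(6)) = (5,6) ∈ E(G2) ✓
  (1,2) → (φ(1),φ(2)) = (1,3) ∈ E(G2) ✓
  (1,4) → (φ(1),φ(4)) = (1,2) ∈ E(G2) ✓
  (1,6) → (φ(1),φ(6)) = (1,6) ∈ E(G2) ✓
  (2,4) → (φ(2),φ(4)) = (2,3) ∈ E(G2) ✓
  (2,5) → (φ(2),φ(5)) = (0,3) ∈ E(G2) ✓
  (2,6) → (φ(2),φ(6)) = (3,6) ∈ E(G2) ✓
  (4,5) → (φ(4),φ(5)) = (0,2) ∈ E(G2) ✓
  (4,6) → (φ(4),φ(6)) = (2,6) ∈ E(G2) ✓
  (5,6) → (φ(5),φ(6)) = (0,6) ∈ E(G2) ✓
All 11 edges of G1 map to edges of G2, and |E(G1)| = |E(G2)| = 11, so φ is a bijection on edges as well as vertices. Hence G1 ≅ G2.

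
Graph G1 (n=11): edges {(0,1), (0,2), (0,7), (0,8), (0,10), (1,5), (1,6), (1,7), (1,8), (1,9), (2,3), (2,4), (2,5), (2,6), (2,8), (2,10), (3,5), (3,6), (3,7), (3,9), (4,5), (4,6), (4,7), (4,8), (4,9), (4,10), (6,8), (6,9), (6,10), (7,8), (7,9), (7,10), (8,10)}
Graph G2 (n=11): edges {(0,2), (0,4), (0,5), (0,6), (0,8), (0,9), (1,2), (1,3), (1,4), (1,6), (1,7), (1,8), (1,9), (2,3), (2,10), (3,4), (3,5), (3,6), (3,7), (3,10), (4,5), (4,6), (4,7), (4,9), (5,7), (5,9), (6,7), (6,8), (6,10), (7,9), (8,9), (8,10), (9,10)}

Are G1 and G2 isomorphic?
Yes, isomorphic

The graphs are isomorphic.
One valid mapping φ: V(G1) → V(G2): 0→5, 1→0, 2→3, 3→10, 4→1, 5→2, 6→6, 7→9, 8→4, 9→8, 10→7

Verify φ preserves adjacency — for each edge of G1, its image is an edge of G2:
  (0,1) → (φ(0),φ(1)) = (0,5) ∈ E(G2) ✓
  (0,2) → (φ(0),φ(2)) = (3,5) ∈ E(G2) ✓
  (0,7) → (φ(0),φ(7)) = (5,9) ∈ E(G2) ✓
  (0,8) → (φ(0),φ(8)) = (4,5) ∈ E(G2) ✓
  (0,10) → (φ(0),φ(10)) = (5,7) ∈ E(G2) ✓
  (1,5) → (φ(1),φ(5)) = (0,2) ∈ E(G2) ✓
  (1,6) → (φ(1),φ(6)) = (0,6) ∈ E(G2) ✓
  (1,7) → (φ(1),φ(7)) = (0,9) ∈ E(G2) ✓
  (1,8) → (φ(1),φ(8)) = (0,4) ∈ E(G2) ✓
  (1,9) → (φ(1),φ(9)) = (0,8) ∈ E(G2) ✓
  (2,3) → (φ(2),φ(3)) = (3,10) ∈ E(G2) ✓
  (2,4) → (φ(2),φ(4)) = (1,3) ∈ E(G2) ✓
  (2,5) → (φ(2),φ(5)) = (2,3) ∈ E(G2) ✓
  (2,6) → (φ(2),φ(6)) = (3,6) ∈ E(G2) ✓
  (2,8) → (φ(2),φ(8)) = (3,4) ∈ E(G2) ✓
  (2,10) → (φ(2),φ(10)) = (3,7) ∈ E(G2) ✓
  (3,5) → (φ(3),φ(5)) = (2,10) ∈ E(G2) ✓
  (3,6) → (φ(3),φ(6)) = (6,10) ∈ E(G2) ✓
  (3,7) → (φ(3),φ(7)) = (9,10) ∈ E(G2) ✓
  (3,9) → (φ(3),φ(9)) = (8,10) ∈ E(G2) ✓
  (4,5) → (φ(4),φ(5)) = (1,2) ∈ E(G2) ✓
  (4,6) → (φ(4),φ(6)) = (1,6) ∈ E(G2) ✓
  (4,7) → (φ(4),φ(7)) = (1,9) ∈ E(G2) ✓
  (4,8) → (φ(4),φ(8)) = (1,4) ∈ E(G2) ✓
  (4,9) → (φ(4),φ(9)) = (1,8) ∈ E(G2) ✓
  (4,10) → (φ(4),φ(10)) = (1,7) ∈ E(G2) ✓
  (6,8) → (φ(6),φ(8)) = (4,6) ∈ E(G2) ✓
  (6,9) → (φ(6),φ(9)) = (6,8) ∈ E(G2) ✓
  (6,10) → (φ(6),φ(10)) = (6,7) ∈ E(G2) ✓
  (7,8) → (φ(7),φ(8)) = (4,9) ∈ E(G2) ✓
  (7,9) → (φ(7),φ(9)) = (8,9) ∈ E(G2) ✓
  (7,10) → (φ(7),φ(10)) = (7,9) ∈ E(G2) ✓
  (8,10) → (φ(8),φ(10)) = (4,7) ∈ E(G2) ✓
All 33 edges of G1 map to edges of G2, and |E(G1)| = |E(G2)| = 33, so φ is a bijection on edges as well as vertices. Hence G1 ≅ G2.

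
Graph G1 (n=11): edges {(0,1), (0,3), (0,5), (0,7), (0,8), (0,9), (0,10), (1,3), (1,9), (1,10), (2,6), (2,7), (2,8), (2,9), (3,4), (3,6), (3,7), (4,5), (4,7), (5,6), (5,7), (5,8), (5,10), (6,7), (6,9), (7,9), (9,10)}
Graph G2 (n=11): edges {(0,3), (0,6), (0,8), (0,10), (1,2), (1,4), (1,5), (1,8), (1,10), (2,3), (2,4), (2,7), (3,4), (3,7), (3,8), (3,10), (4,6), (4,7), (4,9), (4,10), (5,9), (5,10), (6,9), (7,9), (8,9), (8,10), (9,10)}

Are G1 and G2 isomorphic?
Yes, isomorphic

The graphs are isomorphic.
One valid mapping φ: V(G1) → V(G2): 0→4, 1→2, 2→0, 3→1, 4→5, 5→9, 6→8, 7→10, 8→6, 9→3, 10→7

Verify φ preserves adjacency — for each edge of G1, its image is an edge of G2:
  (0,1) → (φ(0),φ(1)) = (2,4) ∈ E(G2) ✓
  (0,3) → (φ(0),φ(3)) = (1,4) ∈ E(G2) ✓
  (0,5) → (φ(0),φ(5)) = (4,9) ∈ E(G2) ✓
  (0,7) → (φ(0),φ(7)) = (4,10) ∈ E(G2) ✓
  (0,8) → (φ(0),φ(8)) = (4,6) ∈ E(G2) ✓
  (0,9) → (φ(0),φ(9)) = (3,4) ∈ E(G2) ✓
  (0,10) → (φ(0),φ(10)) = (4,7) ∈ E(G2) ✓
  (1,3) → (φ(1),φ(3)) = (1,2) ∈ E(G2) ✓
  (1,9) → (φ(1),φ(9)) = (2,3) ∈ E(G2) ✓
  (1,10) → (φ(1),φ(10)) = (2,7) ∈ E(G2) ✓
  (2,6) → (φ(2),φ(6)) = (0,8) ∈ E(G2) ✓
  (2,7) → (φ(2),φ(7)) = (0,10) ∈ E(G2) ✓
  (2,8) → (φ(2),φ(8)) = (0,6) ∈ E(G2) ✓
  (2,9) → (φ(2),φ(9)) = (0,3) ∈ E(G2) ✓
  (3,4) → (φ(3),φ(4)) = (1,5) ∈ E(G2) ✓
  (3,6) → (φ(3),φ(6)) = (1,8) ∈ E(G2) ✓
  (3,7) → (φ(3),φ(7)) = (1,10) ∈ E(G2) ✓
  (4,5) → (φ(4),φ(5)) = (5,9) ∈ E(G2) ✓
  (4,7) → (φ(4),φ(7)) = (5,10) ∈ E(G2) ✓
  (5,6) → (φ(5),φ(6)) = (8,9) ∈ E(G2) ✓
  (5,7) → (φ(5),φ(7)) = (9,10) ∈ E(G2) ✓
  (5,8) → (φ(5),φ(8)) = (6,9) ∈ E(G2) ✓
  (5,10) → (φ(5),φ(10)) = (7,9) ∈ E(G2) ✓
  (6,7) → (φ(6),φ(7)) = (8,10) ∈ E(G2) ✓
  (6,9) → (φ(6),φ(9)) = (3,8) ∈ E(G2) ✓
  (7,9) → (φ(7),φ(9)) = (3,10) ∈ E(G2) ✓
  (9,10) → (φ(9),φ(10)) = (3,7) ∈ E(G2) ✓
All 27 edges of G1 map to edges of G2, and |E(G1)| = |E(G2)| = 27, so φ is a bijection on edges as well as vertices. Hence G1 ≅ G2.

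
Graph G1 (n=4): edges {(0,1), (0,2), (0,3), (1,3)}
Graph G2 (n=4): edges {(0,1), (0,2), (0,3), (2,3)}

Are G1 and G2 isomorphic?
Yes, isomorphic

The graphs are isomorphic.
One valid mapping φ: V(G1) → V(G2): 0→0, 1→2, 2→1, 3→3

Verify φ preserves adjacency — for each edge of G1, its image is an edge of G2:
  (0,1) → (φ(0),φ(1)) = (0,2) ∈ E(G2) ✓
  (0,2) → (φ(0),φ(2)) = (0,1) ∈ E(G2) ✓
  (0,3) → (φ(0),φ(3)) = (0,3) ∈ E(G2) ✓
  (1,3) → (φ(1),φ(3)) = (2,3) ∈ E(G2) ✓
All 4 edges of G1 map to edges of G2, and |E(G1)| = |E(G2)| = 4, so φ is a bijection on edges as well as vertices. Hence G1 ≅ G2.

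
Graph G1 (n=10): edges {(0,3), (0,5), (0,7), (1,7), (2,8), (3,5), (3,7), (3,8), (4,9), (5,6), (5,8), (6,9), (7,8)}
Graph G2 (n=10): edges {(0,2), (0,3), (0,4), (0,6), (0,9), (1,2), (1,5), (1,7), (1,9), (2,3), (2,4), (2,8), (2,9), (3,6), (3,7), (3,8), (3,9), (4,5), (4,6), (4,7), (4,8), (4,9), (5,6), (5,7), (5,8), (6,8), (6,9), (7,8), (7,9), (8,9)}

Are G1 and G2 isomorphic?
No, not isomorphic

The graphs are NOT isomorphic.

Degrees in G1: deg(0)=3, deg(1)=1, deg(2)=1, deg(3)=4, deg(4)=1, deg(5)=4, deg(6)=2, deg(7)=4, deg(8)=4, deg(9)=2.
Sorted degree sequence of G1: [4, 4, 4, 4, 3, 2, 2, 1, 1, 1].
Degrees in G2: deg(0)=5, deg(1)=4, deg(2)=6, deg(3)=6, deg(4)=7, deg(5)=5, deg(6)=6, deg(7)=6, deg(8)=7, deg(9)=8.
Sorted degree sequence of G2: [8, 7, 7, 6, 6, 6, 6, 5, 5, 4].
The (sorted) degree sequence is an isomorphism invariant, so since G1 and G2 have different degree sequences they cannot be isomorphic.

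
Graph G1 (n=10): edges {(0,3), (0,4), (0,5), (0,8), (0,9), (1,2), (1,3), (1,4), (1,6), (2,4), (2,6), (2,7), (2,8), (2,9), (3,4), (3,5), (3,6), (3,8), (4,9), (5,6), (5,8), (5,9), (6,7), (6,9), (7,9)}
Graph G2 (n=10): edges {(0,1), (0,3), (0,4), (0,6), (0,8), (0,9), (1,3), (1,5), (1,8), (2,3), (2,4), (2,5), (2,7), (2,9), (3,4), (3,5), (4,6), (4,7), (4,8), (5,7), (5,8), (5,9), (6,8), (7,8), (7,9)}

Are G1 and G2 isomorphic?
Yes, isomorphic

The graphs are isomorphic.
One valid mapping φ: V(G1) → V(G2): 0→2, 1→1, 2→0, 3→5, 4→3, 5→7, 6→8, 7→6, 8→9, 9→4

Verify φ preserves adjacency — for each edge of G1, its image is an edge of G2:
  (0,3) → (φ(0),φ(3)) = (2,5) ∈ E(G2) ✓
  (0,4) → (φ(0),φ(4)) = (2,3) ∈ E(G2) ✓
  (0,5) → (φ(0),φ(5)) = (2,7) ∈ E(G2) ✓
  (0,8) → (φ(0),φ(8)) = (2,9) ∈ E(G2) ✓
  (0,9) → (φ(0),φ(9)) = (2,4) ∈ E(G2) ✓
  (1,2) → (φ(1),φ(2)) = (0,1) ∈ E(G2) ✓
  (1,3) → (φ(1),φ(3)) = (1,5) ∈ E(G2) ✓
  (1,4) → (φ(1),φ(4)) = (1,3) ∈ E(G2) ✓
  (1,6) → (φ(1),φ(6)) = (1,8) ∈ E(G2) ✓
  (2,4) → (φ(2),φ(4)) = (0,3) ∈ E(G2) ✓
  (2,6) → (φ(2),φ(6)) = (0,8) ∈ E(G2) ✓
  (2,7) → (φ(2),φ(7)) = (0,6) ∈ E(G2) ✓
  (2,8) → (φ(2),φ(8)) = (0,9) ∈ E(G2) ✓
  (2,9) → (φ(2),φ(9)) = (0,4) ∈ E(G2) ✓
  (3,4) → (φ(3),φ(4)) = (3,5) ∈ E(G2) ✓
  (3,5) → (φ(3),φ(5)) = (5,7) ∈ E(G2) ✓
  (3,6) → (φ(3),φ(6)) = (5,8) ∈ E(G2) ✓
  (3,8) → (φ(3),φ(8)) = (5,9) ∈ E(G2) ✓
  (4,9) → (φ(4),φ(9)) = (3,4) ∈ E(G2) ✓
  (5,6) → (φ(5),φ(6)) = (7,8) ∈ E(G2) ✓
  (5,8) → (φ(5),φ(8)) = (7,9) ∈ E(G2) ✓
  (5,9) → (φ(5),φ(9)) = (4,7) ∈ E(G2) ✓
  (6,7) → (φ(6),φ(7)) = (6,8) ∈ E(G2) ✓
  (6,9) → (φ(6),φ(9)) = (4,8) ∈ E(G2) ✓
  (7,9) → (φ(7),φ(9)) = (4,6) ∈ E(G2) ✓
All 25 edges of G1 map to edges of G2, and |E(G1)| = |E(G2)| = 25, so φ is a bijection on edges as well as vertices. Hence G1 ≅ G2.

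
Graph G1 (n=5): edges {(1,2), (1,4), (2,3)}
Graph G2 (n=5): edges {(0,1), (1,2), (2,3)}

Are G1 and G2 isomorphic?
Yes, isomorphic

The graphs are isomorphic.
One valid mapping φ: V(G1) → V(G2): 0→4, 1→2, 2→1, 3→0, 4→3

Verify φ preserves adjacency — for each edge of G1, its image is an edge of G2:
  (1,2) → (φ(1),φ(2)) = (1,2) ∈ E(G2) ✓
  (1,4) → (φ(1),φ(4)) = (2,3) ∈ E(G2) ✓
  (2,3) → (φ(2),φ(3)) = (0,1) ∈ E(G2) ✓
All 3 edges of G1 map to edges of G2, and |E(G1)| = |E(G2)| = 3, so φ is a bijection on edges as well as vertices. Hence G1 ≅ G2.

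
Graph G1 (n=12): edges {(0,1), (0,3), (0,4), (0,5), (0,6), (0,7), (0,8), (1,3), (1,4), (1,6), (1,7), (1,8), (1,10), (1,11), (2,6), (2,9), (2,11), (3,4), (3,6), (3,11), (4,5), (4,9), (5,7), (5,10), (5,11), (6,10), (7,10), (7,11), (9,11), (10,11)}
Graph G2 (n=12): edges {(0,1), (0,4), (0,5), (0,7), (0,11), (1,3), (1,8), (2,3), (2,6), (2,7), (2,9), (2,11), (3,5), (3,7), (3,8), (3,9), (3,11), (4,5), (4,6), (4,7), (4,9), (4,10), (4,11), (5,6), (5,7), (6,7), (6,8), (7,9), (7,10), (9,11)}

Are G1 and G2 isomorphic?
Yes, isomorphic

The graphs are isomorphic.
One valid mapping φ: V(G1) → V(G2): 0→4, 1→7, 2→8, 3→5, 4→0, 5→11, 6→6, 7→9, 8→10, 9→1, 10→2, 11→3

Verify φ preserves adjacency — for each edge of G1, its image is an edge of G2:
  (0,1) → (φ(0),φ(1)) = (4,7) ∈ E(G2) ✓
  (0,3) → (φ(0),φ(3)) = (4,5) ∈ E(G2) ✓
  (0,4) → (φ(0),φ(4)) = (0,4) ∈ E(G2) ✓
  (0,5) → (φ(0),φ(5)) = (4,11) ∈ E(G2) ✓
  (0,6) → (φ(0),φ(6)) = (4,6) ∈ E(G2) ✓
  (0,7) → (φ(0),φ(7)) = (4,9) ∈ E(G2) ✓
  (0,8) → (φ(0),φ(8)) = (4,10) ∈ E(G2) ✓
  (1,3) → (φ(1),φ(3)) = (5,7) ∈ E(G2) ✓
  (1,4) → (φ(1),φ(4)) = (0,7) ∈ E(G2) ✓
  (1,6) → (φ(1),φ(6)) = (6,7) ∈ E(G2) ✓
  (1,7) → (φ(1),φ(7)) = (7,9) ∈ E(G2) ✓
  (1,8) → (φ(1),φ(8)) = (7,10) ∈ E(G2) ✓
  (1,10) → (φ(1),φ(10)) = (2,7) ∈ E(G2) ✓
  (1,11) → (φ(1),φ(11)) = (3,7) ∈ E(G2) ✓
  (2,6) → (φ(2),φ(6)) = (6,8) ∈ E(G2) ✓
  (2,9) → (φ(2),φ(9)) = (1,8) ∈ E(G2) ✓
  (2,11) → (φ(2),φ(11)) = (3,8) ∈ E(G2) ✓
  (3,4) → (φ(3),φ(4)) = (0,5) ∈ E(G2) ✓
  (3,6) → (φ(3),φ(6)) = (5,6) ∈ E(G2) ✓
  (3,11) → (φ(3),φ(11)) = (3,5) ∈ E(G2) ✓
  (4,5) → (φ(4),φ(5)) = (0,11) ∈ E(G2) ✓
  (4,9) → (φ(4),φ(9)) = (0,1) ∈ E(G2) ✓
  (5,7) → (φ(5),φ(7)) = (9,11) ∈ E(G2) ✓
  (5,10) → (φ(5),φ(10)) = (2,11) ∈ E(G2) ✓
  (5,11) → (φ(5),φ(11)) = (3,11) ∈ E(G2) ✓
  (6,10) → (φ(6),φ(10)) = (2,6) ∈ E(G2) ✓
  (7,10) → (φ(7),φ(10)) = (2,9) ∈ E(G2) ✓
  (7,11) → (φ(7),φ(11)) = (3,9) ∈ E(G2) ✓
  (9,11) → (φ(9),φ(11)) = (1,3) ∈ E(G2) ✓
  (10,11) → (φ(10),φ(11)) = (2,3) ∈ E(G2) ✓
All 30 edges of G1 map to edges of G2, and |E(G1)| = |E(G2)| = 30, so φ is a bijection on edges as well as vertices. Hence G1 ≅ G2.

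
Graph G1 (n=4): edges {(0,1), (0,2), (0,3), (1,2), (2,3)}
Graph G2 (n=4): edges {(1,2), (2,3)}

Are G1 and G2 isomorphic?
No, not isomorphic

The graphs are NOT isomorphic.

Degrees in G1: deg(0)=3, deg(1)=2, deg(2)=3, deg(3)=2.
Sorted degree sequence of G1: [3, 3, 2, 2].
Degrees in G2: deg(0)=0, deg(1)=1, deg(2)=2, deg(3)=1.
Sorted degree sequence of G2: [2, 1, 1, 0].
The (sorted) degree sequence is an isomorphism invariant, so since G1 and G2 have different degree sequences they cannot be isomorphic.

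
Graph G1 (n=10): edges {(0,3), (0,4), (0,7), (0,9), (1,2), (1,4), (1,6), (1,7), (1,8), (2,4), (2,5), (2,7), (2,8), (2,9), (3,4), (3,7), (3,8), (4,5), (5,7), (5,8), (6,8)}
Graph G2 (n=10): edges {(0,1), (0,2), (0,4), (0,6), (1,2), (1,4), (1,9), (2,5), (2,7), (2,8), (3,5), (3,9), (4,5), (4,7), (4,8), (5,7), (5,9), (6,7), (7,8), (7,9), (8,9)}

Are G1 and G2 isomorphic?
Yes, isomorphic

The graphs are isomorphic.
One valid mapping φ: V(G1) → V(G2): 0→0, 1→5, 2→7, 3→1, 4→2, 5→8, 6→3, 7→4, 8→9, 9→6

Verify φ preserves adjacency — for each edge of G1, its image is an edge of G2:
  (0,3) → (φ(0),φ(3)) = (0,1) ∈ E(G2) ✓
  (0,4) → (φ(0),φ(4)) = (0,2) ∈ E(G2) ✓
  (0,7) → (φ(0),φ(7)) = (0,4) ∈ E(G2) ✓
  (0,9) → (φ(0),φ(9)) = (0,6) ∈ E(G2) ✓
  (1,2) → (φ(1),φ(2)) = (5,7) ∈ E(G2) ✓
  (1,4) → (φ(1),φ(4)) = (2,5) ∈ E(G2) ✓
  (1,6) → (φ(1),φ(6)) = (3,5) ∈ E(G2) ✓
  (1,7) → (φ(1),φ(7)) = (4,5) ∈ E(G2) ✓
  (1,8) → (φ(1),φ(8)) = (5,9) ∈ E(G2) ✓
  (2,4) → (φ(2),φ(4)) = (2,7) ∈ E(G2) ✓
  (2,5) → (φ(2),φ(5)) = (7,8) ∈ E(G2) ✓
  (2,7) → (φ(2),φ(7)) = (4,7) ∈ E(G2) ✓
  (2,8) → (φ(2),φ(8)) = (7,9) ∈ E(G2) ✓
  (2,9) → (φ(2),φ(9)) = (6,7) ∈ E(G2) ✓
  (3,4) → (φ(3),φ(4)) = (1,2) ∈ E(G2) ✓
  (3,7) → (φ(3),φ(7)) = (1,4) ∈ E(G2) ✓
  (3,8) → (φ(3),φ(8)) = (1,9) ∈ E(G2) ✓
  (4,5) → (φ(4),φ(5)) = (2,8) ∈ E(G2) ✓
  (5,7) → (φ(5),φ(7)) = (4,8) ∈ E(G2) ✓
  (5,8) → (φ(5),φ(8)) = (8,9) ∈ E(G2) ✓
  (6,8) → (φ(6),φ(8)) = (3,9) ∈ E(G2) ✓
All 21 edges of G1 map to edges of G2, and |E(G1)| = |E(G2)| = 21, so φ is a bijection on edges as well as vertices. Hence G1 ≅ G2.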